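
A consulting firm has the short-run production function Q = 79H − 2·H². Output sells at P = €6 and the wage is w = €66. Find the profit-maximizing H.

The marginal product of H is MP_H = 79 − 4H.
A price-taking firm hires until the value of the marginal product equals the wage: P·MP_H = w, so 6·(79 − 4H) = 66.
Then 79 − 4H = 11, giving H = 17.

H* = 17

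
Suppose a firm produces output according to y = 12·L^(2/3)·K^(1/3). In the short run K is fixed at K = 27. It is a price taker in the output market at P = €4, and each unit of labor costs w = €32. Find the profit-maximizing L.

With K = 27, MP_L = (2/3)·12·L^(-1/3)·27^(1/3) = 24·L^(-1/3).
Profit maximization for a price taker requires P·MP_L = w: 4·24·L^(-1/3) = 32.
So L^(-1/3) = 1/3, which gives L = 27.

L* = 27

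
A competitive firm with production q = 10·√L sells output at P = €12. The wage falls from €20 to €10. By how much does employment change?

ΔL = 27

From P·MP_L = w with MP_L = 5·L^(-1/2), the labor demand is L(w) = (60/w)^(2).
At w = 20: L = 9. At w = 10: L = 36.
ΔL = 36 − 9 = 27.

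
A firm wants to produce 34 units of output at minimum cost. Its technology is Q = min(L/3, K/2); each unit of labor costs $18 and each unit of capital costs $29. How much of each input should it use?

L* = 102, K* = 68

With a fixed-proportions technology, the cost-minimizing bundle uses no slack in either input: L/3 = K/2 = Q.
So L = 3·34 = 102 and K = 2·34 = 68.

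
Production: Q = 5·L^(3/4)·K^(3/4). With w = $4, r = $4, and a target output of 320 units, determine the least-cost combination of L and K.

Cost minimization requires the marginal rate of technical substitution to equal the input-price ratio: MP_L/MP_K = w/r.
Here MP_L/MP_K = (3/4)·(K/L)/(3/4) = (K/L). Setting this equal to 4/4 = 1 gives K = L.
Substituting into Q = 320: 5·L^(3/4)·(L)^(3/4) = 320.
Solving, L = 16 and K = 16.

L* = 16, K* = 16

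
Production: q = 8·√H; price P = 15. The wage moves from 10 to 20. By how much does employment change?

From P·MP_H = w with MP_H = 4·H^(-1/2), the labor demand is H(w) = (60/w)^(2).
At w = 10: H = 36. At w = 20: H = 9.
ΔH = 9 − 36 = -27.

ΔH = -27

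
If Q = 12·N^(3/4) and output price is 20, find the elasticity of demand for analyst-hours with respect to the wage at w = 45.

MP_N = (3/4)·12·N^(-1/4), so P·MP_N = w gives 180·N^(-1/4) = w.
Solving, N(w) = (180/w)^(4). This is a constant-elasticity form: N ∝ w^(−4), so ε = −4.

ε = -4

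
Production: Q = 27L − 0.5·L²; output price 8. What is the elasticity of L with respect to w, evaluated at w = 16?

ε = -0.08

From P·MP_L = w with MP_L = 27 − L, labor demand is L(w) = 27 − w/8.
dL/dw = −1/(8) = -0.125.
At w = 16, L = 25, so ε = (dL/dw)·(w/L) = (-0.125)·(16/25) = -0.08.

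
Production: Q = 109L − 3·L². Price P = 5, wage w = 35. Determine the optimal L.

L* = 17

The marginal product of L is MP_L = 109 − 6L.
A price-taking firm hires until the value of the marginal product equals the wage: P·MP_L = w, so 5·(109 − 6L) = 35.
Then 109 − 6L = 7, giving L = 17.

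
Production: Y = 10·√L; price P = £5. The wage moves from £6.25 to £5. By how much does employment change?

ΔL = 9

From P·MP_L = w with MP_L = 5·L^(-1/2), the labor demand is L(w) = (25/w)^(2).
At w = 6.25: L = 16. At w = 5: L = 25.
ΔL = 25 − 16 = 9.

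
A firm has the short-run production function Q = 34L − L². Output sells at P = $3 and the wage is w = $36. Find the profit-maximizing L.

The marginal product of L is MP_L = 34 − 2L.
A price-taking firm hires until the value of the marginal product equals the wage: P·MP_L = w, so 3·(34 − 2L) = 36.
Then 34 − 2L = 12, giving L = 11.

L* = 11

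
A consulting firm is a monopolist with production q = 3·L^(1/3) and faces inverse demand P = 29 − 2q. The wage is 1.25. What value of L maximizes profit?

L* = 8

Marginal revenue from the inverse demand is MR = 29 − 4q.
The marginal product is MP_L = L^(-2/3).
A monopolist hires until marginal revenue product equals the wage: MR·MP_L = w.
At L, q = 3·L^(1/3). Substituting and solving: (29 − 12·L^(1/3))·L^(-2/3) = 1.25 gives L = 8.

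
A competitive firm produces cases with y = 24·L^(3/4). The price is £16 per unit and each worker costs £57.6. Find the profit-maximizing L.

L* = 625

MP_L = (3/4)·24·L^(-1/4) = 18·L^(-1/4).
Profit maximization for a price taker requires P·MP_L = w: 16·18·L^(-1/4) = 57.6.
So L^(-1/4) = 0.2, which gives L = 625.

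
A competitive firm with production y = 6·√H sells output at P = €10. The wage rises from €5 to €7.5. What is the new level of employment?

H* = 16

From P·MP_H = w with MP_H = 3·H^(-1/2), the labor demand is H(w) = (30/w)^(2).
At w = 5: H = 36. At w = 7.5: H = 16.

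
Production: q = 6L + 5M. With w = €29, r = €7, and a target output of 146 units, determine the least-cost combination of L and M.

The inputs are perfect substitutes, so the firm uses whichever has the lower cost per unit of output.
Cost per unit of output via L is w/6 = 29/6; via M it is r/5 = 1.4. M is cheaper.
Producing q = 146 with M alone: L = 0, M = 29.2.

L* = 0, M* = 29.2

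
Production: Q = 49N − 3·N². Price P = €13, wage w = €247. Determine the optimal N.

The marginal product of N is MP_N = 49 − 6N.
A price-taking firm hires until the value of the marginal product equals the wage: P·MP_N = w, so 13·(49 − 6N) = 247.
Then 49 − 6N = 19, giving N = 5.

N* = 5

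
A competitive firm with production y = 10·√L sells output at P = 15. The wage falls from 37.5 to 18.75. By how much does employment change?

ΔL = 12

From P·MP_L = w with MP_L = 5·L^(-1/2), the labor demand is L(w) = (75/w)^(2).
At w = 37.5: L = 4. At w = 18.75: L = 16.
ΔL = 16 − 4 = 12.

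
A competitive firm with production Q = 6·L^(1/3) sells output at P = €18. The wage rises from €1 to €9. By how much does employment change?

From P·MP_L = w with MP_L = 2·L^(-2/3), the labor demand is L(w) = (36/w)^(3/2).
At w = 1: L = 216. At w = 9: L = 8.
ΔL = 8 − 216 = -208.

ΔL = -208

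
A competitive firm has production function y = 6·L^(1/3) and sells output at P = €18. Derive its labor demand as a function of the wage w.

L(w) = (36/w)^(3/2)

MP_L = (1/3)·6·L^(-2/3) = 2·L^(-2/3).
Setting P·MP_L = w: 36·L^(-2/3) = w.
Solving for L: L^(-2/3) = w/36, so L = (36/w)^(3/2).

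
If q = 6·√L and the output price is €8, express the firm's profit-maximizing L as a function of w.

MP_L = (1/2)·6·L^(-1/2) = 3·L^(-1/2).
Setting P·MP_L = w: 24·L^(-1/2) = w.
Solving for L: L^(-1/2) = w/24, so L = (24/w)^(2).

L(w) = 576/w²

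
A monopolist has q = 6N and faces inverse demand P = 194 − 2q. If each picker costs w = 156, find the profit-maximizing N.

Marginal revenue from the inverse demand is MR = 194 − 4q.
The marginal product is MP_N = 6.
A monopolist hires until marginal revenue product equals the wage: MR·MP_N = w.
(194 − 24N)·6 = 156, so N = 7.

N* = 7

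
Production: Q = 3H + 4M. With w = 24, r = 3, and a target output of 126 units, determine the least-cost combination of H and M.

H* = 0, M* = 31.5

The inputs are perfect substitutes, so the firm uses whichever has the lower cost per unit of output.
Cost per unit of output via H is w/3 = 8; via M it is r/4 = 0.75. M is cheaper.
Producing Q = 126 with M alone: H = 0, M = 31.5.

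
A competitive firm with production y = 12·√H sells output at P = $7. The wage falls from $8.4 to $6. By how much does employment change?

ΔH = 24

From P·MP_H = w with MP_H = 6·H^(-1/2), the labor demand is H(w) = (42/w)^(2).
At w = 8.4: H = 25. At w = 6: H = 49.
ΔH = 49 − 25 = 24.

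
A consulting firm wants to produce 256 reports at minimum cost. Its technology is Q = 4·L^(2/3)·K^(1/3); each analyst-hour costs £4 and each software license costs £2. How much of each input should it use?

Cost minimization requires the marginal rate of technical substitution to equal the input-price ratio: MP_L/MP_K = w/r.
Here MP_L/MP_K = (2/3)·(K/L)/(1/3) = 2·(K/L). Setting this equal to 4/2 = 2 gives K = L.
Substituting into Q = 256: 4·L^(2/3)·(L)^(1/3) = 256.
Solving, L = 64 and K = 64.

L* = 64, K* = 64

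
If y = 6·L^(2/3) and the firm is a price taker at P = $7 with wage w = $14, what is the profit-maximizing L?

L* = 8

MP_L = (2/3)·6·L^(-1/3) = 4·L^(-1/3).
Profit maximization for a price taker requires P·MP_L = w: 7·4·L^(-1/3) = 14.
So L^(-1/3) = 0.5, which gives L = 8.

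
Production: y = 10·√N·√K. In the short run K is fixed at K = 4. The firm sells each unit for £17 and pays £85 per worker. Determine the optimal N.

With K = 4, MP_N = (1/2)·10·N^(-1/2)·4^(1/2) = 10·N^(-1/2).
Profit maximization for a price taker requires P·MP_N = w: 17·10·N^(-1/2) = 85.
So N^(-1/2) = 0.5, which gives N = 4.

N* = 4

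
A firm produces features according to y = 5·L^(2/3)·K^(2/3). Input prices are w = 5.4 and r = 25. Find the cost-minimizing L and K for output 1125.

Cost minimization requires the marginal rate of technical substitution to equal the input-price ratio: MP_L/MP_K = w/r.
Here MP_L/MP_K = (2/3)·(K/L)/(2/3) = (K/L). Setting this equal to 5.4/25 = 0.216 gives K = 0.216L.
Substituting into y = 1125: 5·L^(2/3)·(0.216L)^(2/3) = 1125.
Solving, L = 125 and K = 27.

L* = 125, K* = 27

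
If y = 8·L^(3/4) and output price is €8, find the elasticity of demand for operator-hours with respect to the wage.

MP_L = (3/4)·8·L^(-1/4), so P·MP_L = w gives 48·L^(-1/4) = w.
Solving, L(w) = (48/w)^(4). This is a constant-elasticity form: L ∝ w^(−4), so ε = −4.

ε = -4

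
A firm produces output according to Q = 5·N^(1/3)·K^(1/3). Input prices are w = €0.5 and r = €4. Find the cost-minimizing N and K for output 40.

Cost minimization requires the marginal rate of technical substitution to equal the input-price ratio: MP_N/MP_K = w/r.
Here MP_N/MP_K = (1/3)·(K/N)/(1/3) = (K/N). Setting this equal to 0.5/4 = 0.125 gives K = 0.125N.
Substituting into Q = 40: 5·N^(1/3)·(0.125N)^(1/3) = 40.
Solving, N = 64 and K = 8.

N* = 64, K* = 8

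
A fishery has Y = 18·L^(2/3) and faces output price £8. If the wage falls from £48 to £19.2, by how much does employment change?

From P·MP_L = w with MP_L = 12·L^(-1/3), the labor demand is L(w) = (96/w)^(3).
At w = 48: L = 8. At w = 19.2: L = 125.
ΔL = 125 − 8 = 117.

ΔL = 117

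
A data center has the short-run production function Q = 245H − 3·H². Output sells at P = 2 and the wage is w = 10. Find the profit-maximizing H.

H* = 40

The marginal product of H is MP_H = 245 − 6H.
A price-taking firm hires until the value of the marginal product equals the wage: P·MP_H = w, so 2·(245 − 6H) = 10.
Then 245 − 6H = 5, giving H = 40.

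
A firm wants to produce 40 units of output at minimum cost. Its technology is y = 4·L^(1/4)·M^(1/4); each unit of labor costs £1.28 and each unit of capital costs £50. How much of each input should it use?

Cost minimization requires the marginal rate of technical substitution to equal the input-price ratio: MP_L/MP_M = w/r.
Here MP_L/MP_M = (1/4)·(M/L)/(1/4) = (M/L). Setting this equal to 1.28/50 = 0.0256 gives M = 0.0256L.
Substituting into y = 40: 4·L^(1/4)·(0.0256L)^(1/4) = 40.
Solving, L = 625 and M = 16.

L* = 625, M* = 16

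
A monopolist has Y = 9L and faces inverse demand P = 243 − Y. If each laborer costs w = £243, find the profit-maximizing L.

L* = 12

Marginal revenue from the inverse demand is MR = 243 − 2Y.
The marginal product is MP_L = 9.
A monopolist hires until marginal revenue product equals the wage: MR·MP_L = w.
(243 − 18L)·9 = 243, so L = 12.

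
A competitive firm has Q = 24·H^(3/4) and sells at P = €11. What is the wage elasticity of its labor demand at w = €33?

ε = -4

MP_H = (3/4)·24·H^(-1/4), so P·MP_H = w gives 198·H^(-1/4) = w.
Solving, H(w) = (198/w)^(4). This is a constant-elasticity form: H ∝ w^(−4), so ε = −4.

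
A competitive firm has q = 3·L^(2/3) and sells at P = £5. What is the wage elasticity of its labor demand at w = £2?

MP_L = (2/3)·3·L^(-1/3), so P·MP_L = w gives 10·L^(-1/3) = w.
Solving, L(w) = (10/w)^(3). This is a constant-elasticity form: L ∝ w^(−3), so ε = −3.

ε = -3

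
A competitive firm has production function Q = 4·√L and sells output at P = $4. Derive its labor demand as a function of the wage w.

L(w) = 64/w²

MP_L = (1/2)·4·L^(-1/2) = 2·L^(-1/2).
Setting P·MP_L = w: 8·L^(-1/2) = w.
Solving for L: L^(-1/2) = w/8, so L = (8/w)^(2).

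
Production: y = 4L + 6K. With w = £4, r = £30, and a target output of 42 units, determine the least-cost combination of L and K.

The inputs are perfect substitutes, so the firm uses whichever has the lower cost per unit of output.
Cost per unit of output via L is w/4 = 1; via K it is r/6 = 5. L is cheaper.
Producing y = 42 with L alone: L = 10.5, K = 0.

L* = 10.5, K* = 0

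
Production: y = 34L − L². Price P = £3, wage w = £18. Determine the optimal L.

The marginal product of L is MP_L = 34 − 2L.
A price-taking firm hires until the value of the marginal product equals the wage: P·MP_L = w, so 3·(34 − 2L) = 18.
Then 34 − 2L = 6, giving L = 14.

L* = 14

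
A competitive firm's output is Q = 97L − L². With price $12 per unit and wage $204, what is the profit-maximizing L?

The marginal product of L is MP_L = 97 − 2L.
A price-taking firm hires until the value of the marginal product equals the wage: P·MP_L = w, so 12·(97 − 2L) = 204.
Then 97 − 2L = 17, giving L = 40.

L* = 40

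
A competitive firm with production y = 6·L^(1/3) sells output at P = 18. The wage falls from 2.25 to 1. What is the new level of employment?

L* = 216

From P·MP_L = w with MP_L = 2·L^(-2/3), the labor demand is L(w) = (36/w)^(3/2).
At w = 2.25: L = 64. At w = 1: L = 216.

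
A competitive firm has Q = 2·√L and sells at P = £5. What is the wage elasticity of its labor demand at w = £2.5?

ε = -2

MP_L = (1/2)·2·L^(-1/2), so P·MP_L = w gives 5·L^(-1/2) = w.
Solving, L(w) = (5/w)^(2). This is a constant-elasticity form: L ∝ w^(−2), so ε = −2.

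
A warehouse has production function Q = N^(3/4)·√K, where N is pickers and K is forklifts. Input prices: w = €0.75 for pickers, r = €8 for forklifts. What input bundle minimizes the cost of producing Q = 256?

Cost minimization requires the marginal rate of technical substitution to equal the input-price ratio: MP_N/MP_K = w/r.
Here MP_N/MP_K = (3/4)·(K/N)/(1/2) = 1.5·(K/N). Setting this equal to 0.75/8 = 0.09375 gives K = 0.0625N.
Substituting into Q = 256: N^(3/4)·(0.0625N)^(1/2) = 256.
Solving, N = 256 and K = 16.

N* = 256, K* = 16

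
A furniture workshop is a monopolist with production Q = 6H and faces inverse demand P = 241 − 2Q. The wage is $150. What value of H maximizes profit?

H* = 9

Marginal revenue from the inverse demand is MR = 241 − 4Q.
The marginal product is MP_H = 6.
A monopolist hires until marginal revenue product equals the wage: MR·MP_H = w.
(241 − 24H)·6 = 150, so H = 9.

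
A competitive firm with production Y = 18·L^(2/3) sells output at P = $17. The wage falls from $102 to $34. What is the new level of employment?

L* = 216

From P·MP_L = w with MP_L = 12·L^(-1/3), the labor demand is L(w) = (204/w)^(3).
At w = 102: L = 8. At w = 34: L = 216.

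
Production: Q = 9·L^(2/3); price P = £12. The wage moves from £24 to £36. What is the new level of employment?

From P·MP_L = w with MP_L = 6·L^(-1/3), the labor demand is L(w) = (72/w)^(3).
At w = 24: L = 27. At w = 36: L = 8.

L* = 8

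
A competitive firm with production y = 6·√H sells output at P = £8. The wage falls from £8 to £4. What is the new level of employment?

From P·MP_H = w with MP_H = 3·H^(-1/2), the labor demand is H(w) = (24/w)^(2).
At w = 8: H = 9. At w = 4: H = 36.

H* = 36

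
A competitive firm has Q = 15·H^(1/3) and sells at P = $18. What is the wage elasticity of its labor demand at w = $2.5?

MP_H = (1/3)·15·H^(-2/3), so P·MP_H = w gives 90·H^(-2/3) = w.
Solving, H(w) = (90/w)^(3/2). This is a constant-elasticity form: H ∝ w^(−3/2), so ε = −3/2.

ε = -1.5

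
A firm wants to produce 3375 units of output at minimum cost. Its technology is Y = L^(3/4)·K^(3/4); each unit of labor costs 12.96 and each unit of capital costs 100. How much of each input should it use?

L* = 625, K* = 81

Cost minimization requires the marginal rate of technical substitution to equal the input-price ratio: MP_L/MP_K = w/r.
Here MP_L/MP_K = (3/4)·(K/L)/(3/4) = (K/L). Setting this equal to 12.96/100 = 0.1296 gives K = 0.1296L.
Substituting into Y = 3375: L^(3/4)·(0.1296L)^(3/4) = 3375.
Solving, L = 625 and K = 81.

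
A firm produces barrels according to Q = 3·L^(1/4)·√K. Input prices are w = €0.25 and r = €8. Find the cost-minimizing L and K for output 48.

L* = 256, K* = 16

Cost minimization requires the marginal rate of technical substitution to equal the input-price ratio: MP_L/MP_K = w/r.
Here MP_L/MP_K = (1/4)·(K/L)/(1/2) = 0.5·(K/L). Setting this equal to 0.25/8 = 0.03125 gives K = 0.0625L.
Substituting into Q = 48: 3·L^(1/4)·(0.0625L)^(1/2) = 48.
Solving, L = 256 and K = 16.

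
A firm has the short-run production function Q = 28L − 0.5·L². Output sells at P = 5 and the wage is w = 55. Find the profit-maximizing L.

The marginal product of L is MP_L = 28 − L.
A price-taking firm hires until the value of the marginal product equals the wage: P·MP_L = w, so 5·(28 − L) = 55.
Then 28 − L = 11, giving L = 17.

L* = 17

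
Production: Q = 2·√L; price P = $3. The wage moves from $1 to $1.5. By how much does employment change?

ΔL = -5

From P·MP_L = w with MP_L = L^(-1/2), the labor demand is L(w) = (3/w)^(2).
At w = 1: L = 9. At w = 1.5: L = 4.
ΔL = 4 − 9 = -5.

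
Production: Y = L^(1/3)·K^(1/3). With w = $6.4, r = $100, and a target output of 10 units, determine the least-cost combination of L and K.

Cost minimization requires the marginal rate of technical substitution to equal the input-price ratio: MP_L/MP_K = w/r.
Here MP_L/MP_K = (1/3)·(K/L)/(1/3) = (K/L). Setting this equal to 6.4/100 = 0.064 gives K = 0.064L.
Substituting into Y = 10: L^(1/3)·(0.064L)^(1/3) = 10.
Solving, L = 125 and K = 8.

L* = 125, K* = 8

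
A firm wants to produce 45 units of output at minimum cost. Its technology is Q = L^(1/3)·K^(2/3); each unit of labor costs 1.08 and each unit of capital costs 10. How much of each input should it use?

L* = 125, K* = 27

Cost minimization requires the marginal rate of technical substitution to equal the input-price ratio: MP_L/MP_K = w/r.
Here MP_L/MP_K = (1/3)·(K/L)/(2/3) = 0.5·(K/L). Setting this equal to 1.08/10 = 0.108 gives K = 0.216L.
Substituting into Q = 45: L^(1/3)·(0.216L)^(2/3) = 45.
Solving, L = 125 and K = 27.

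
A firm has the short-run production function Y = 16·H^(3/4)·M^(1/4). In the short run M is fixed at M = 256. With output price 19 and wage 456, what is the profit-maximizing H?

H* = 16

With M = 256, MP_H = (3/4)·16·H^(-1/4)·256^(1/4) = 48·H^(-1/4).
Profit maximization for a price taker requires P·MP_H = w: 19·48·H^(-1/4) = 456.
So H^(-1/4) = 0.5, which gives H = 16.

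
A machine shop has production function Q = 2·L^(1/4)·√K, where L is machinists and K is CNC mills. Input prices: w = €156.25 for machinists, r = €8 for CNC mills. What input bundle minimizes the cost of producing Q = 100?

L* = 16, K* = 625

Cost minimization requires the marginal rate of technical substitution to equal the input-price ratio: MP_L/MP_K = w/r.
Here MP_L/MP_K = (1/4)·(K/L)/(1/2) = 0.5·(K/L). Setting this equal to 156.25/8 = 19.53125 gives K = 39.0625L.
Substituting into Q = 100: 2·L^(1/4)·(39.0625L)^(1/2) = 100.
Solving, L = 16 and K = 625.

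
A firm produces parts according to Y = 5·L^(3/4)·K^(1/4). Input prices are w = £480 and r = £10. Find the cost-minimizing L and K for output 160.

Cost minimization requires the marginal rate of technical substitution to equal the input-price ratio: MP_L/MP_K = w/r.
Here MP_L/MP_K = (3/4)·(K/L)/(1/4) = 3·(K/L). Setting this equal to 480/10 = 48 gives K = 16L.
Substituting into Y = 160: 5·L^(3/4)·(16L)^(1/4) = 160.
Solving, L = 16 and K = 256.

L* = 16, K* = 256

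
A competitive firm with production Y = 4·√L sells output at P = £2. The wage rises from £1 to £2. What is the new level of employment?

L* = 4

From P·MP_L = w with MP_L = 2·L^(-1/2), the labor demand is L(w) = (4/w)^(2).
At w = 1: L = 16. At w = 2: L = 4.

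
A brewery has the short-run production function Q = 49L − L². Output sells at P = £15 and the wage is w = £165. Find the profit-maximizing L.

L* = 19

The marginal product of L is MP_L = 49 − 2L.
A price-taking firm hires until the value of the marginal product equals the wage: P·MP_L = w, so 15·(49 − 2L) = 165.
Then 49 − 2L = 11, giving L = 19.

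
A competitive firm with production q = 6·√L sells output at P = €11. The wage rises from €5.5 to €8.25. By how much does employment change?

ΔL = -20

From P·MP_L = w with MP_L = 3·L^(-1/2), the labor demand is L(w) = (33/w)^(2).
At w = 5.5: L = 36. At w = 8.25: L = 16.
ΔL = 16 − 36 = -20.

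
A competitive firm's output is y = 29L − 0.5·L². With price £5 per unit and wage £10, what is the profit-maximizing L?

The marginal product of L is MP_L = 29 − L.
A price-taking firm hires until the value of the marginal product equals the wage: P·MP_L = w, so 5·(29 − L) = 10.
Then 29 − L = 2, giving L = 27.

L* = 27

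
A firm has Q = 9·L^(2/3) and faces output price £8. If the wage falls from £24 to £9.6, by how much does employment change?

From P·MP_L = w with MP_L = 6·L^(-1/3), the labor demand is L(w) = (48/w)^(3).
At w = 24: L = 8. At w = 9.6: L = 125.
ΔL = 125 − 8 = 117.

ΔL = 117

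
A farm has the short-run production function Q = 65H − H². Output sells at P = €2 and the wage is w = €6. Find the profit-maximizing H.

The marginal product of H is MP_H = 65 − 2H.
A price-taking firm hires until the value of the marginal product equals the wage: P·MP_H = w, so 2·(65 − 2H) = 6.
Then 65 − 2H = 3, giving H = 31.

H* = 31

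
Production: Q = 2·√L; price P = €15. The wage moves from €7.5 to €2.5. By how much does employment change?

ΔL = 32

From P·MP_L = w with MP_L = L^(-1/2), the labor demand is L(w) = (15/w)^(2).
At w = 7.5: L = 4. At w = 2.5: L = 36.
ΔL = 36 − 4 = 32.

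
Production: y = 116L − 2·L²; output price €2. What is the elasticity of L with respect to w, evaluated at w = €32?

ε = -0.16

From P·MP_L = w with MP_L = 116 − 4L, labor demand is L(w) = (116 − w/2)/4.
dL/dw = −1/(8) = -0.125.
At w = 32, L = 25, so ε = (dL/dw)·(w/L) = (-0.125)·(32/25) = -0.16.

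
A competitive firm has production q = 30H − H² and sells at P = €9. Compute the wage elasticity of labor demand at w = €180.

ε = -2

From P·MP_H = w with MP_H = 30 − 2H, labor demand is H(w) = (30 − w/9)/2.
dH/dw = −1/(18) = -1/18.
At w = 180, H = 5, so ε = (dH/dw)·(w/H) = (-1/18)·(180/5) = -2.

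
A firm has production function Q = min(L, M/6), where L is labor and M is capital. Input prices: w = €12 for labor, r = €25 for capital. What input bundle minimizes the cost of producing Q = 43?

L* = 43, M* = 258

With a fixed-proportions technology, the cost-minimizing bundle uses no slack in either input: L = M/6 = Q.
So L = 43 and M = 6·43 = 258.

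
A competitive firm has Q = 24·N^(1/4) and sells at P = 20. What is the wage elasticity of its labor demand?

MP_N = (1/4)·24·N^(-3/4), so P·MP_N = w gives 120·N^(-3/4) = w.
Solving, N(w) = (120/w)^(4/3). This is a constant-elasticity form: N ∝ w^(−4/3), so ε = −4/3.

ε = -4/3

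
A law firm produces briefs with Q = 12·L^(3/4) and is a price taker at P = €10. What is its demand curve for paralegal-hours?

L(w) = (90/w)^(4)

MP_L = (3/4)·12·L^(-1/4) = 9·L^(-1/4).
Setting P·MP_L = w: 90·L^(-1/4) = w.
Solving for L: L^(-1/4) = w/90, so L = (90/w)^(4).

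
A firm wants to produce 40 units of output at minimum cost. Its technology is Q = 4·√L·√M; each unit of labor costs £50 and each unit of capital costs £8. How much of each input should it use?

L* = 4, M* = 25

Cost minimization requires the marginal rate of technical substitution to equal the input-price ratio: MP_L/MP_M = w/r.
Here MP_L/MP_M = (1/2)·(M/L)/(1/2) = (M/L). Setting this equal to 50/8 = 6.25 gives M = 6.25L.
Substituting into Q = 40: 4·L^(1/2)·(6.25L)^(1/2) = 40.
Solving, L = 4 and M = 25.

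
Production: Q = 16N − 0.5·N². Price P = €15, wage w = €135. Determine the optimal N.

N* = 7

The marginal product of N is MP_N = 16 − N.
A price-taking firm hires until the value of the marginal product equals the wage: P·MP_N = w, so 15·(16 − N) = 135.
Then 16 − N = 9, giving N = 7.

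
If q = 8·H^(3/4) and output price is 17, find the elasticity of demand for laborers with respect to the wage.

MP_H = (3/4)·8·H^(-1/4), so P·MP_H = w gives 102·H^(-1/4) = w.
Solving, H(w) = (102/w)^(4). This is a constant-elasticity form: H ∝ w^(−4), so ε = −4.

ε = -4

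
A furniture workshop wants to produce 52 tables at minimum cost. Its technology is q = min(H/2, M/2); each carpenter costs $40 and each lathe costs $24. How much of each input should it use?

H* = 104, M* = 104

With a fixed-proportions technology, the cost-minimizing bundle uses no slack in either input: H/2 = M/2 = q.
So H = 2·52 = 104 and M = 2·52 = 104.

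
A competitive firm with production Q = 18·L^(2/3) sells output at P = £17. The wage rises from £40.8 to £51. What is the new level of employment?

L* = 64

From P·MP_L = w with MP_L = 12·L^(-1/3), the labor demand is L(w) = (204/w)^(3).
At w = 40.8: L = 125. At w = 51: L = 64.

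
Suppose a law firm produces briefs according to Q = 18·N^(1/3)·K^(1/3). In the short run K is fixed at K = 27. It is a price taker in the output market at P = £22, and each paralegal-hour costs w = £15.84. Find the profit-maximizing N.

With K = 27, MP_N = (1/3)·18·N^(-2/3)·27^(1/3) = 18·N^(-2/3).
Profit maximization for a price taker requires P·MP_N = w: 22·18·N^(-2/3) = 15.84.
So N^(-2/3) = 0.04, which gives N = 125.

N* = 125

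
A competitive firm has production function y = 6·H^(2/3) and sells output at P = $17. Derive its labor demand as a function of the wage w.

H(w) = 314432/w³

MP_H = (2/3)·6·H^(-1/3) = 4·H^(-1/3).
Setting P·MP_H = w: 68·H^(-1/3) = w.
Solving for H: H^(-1/3) = w/68, so H = (68/w)^(3).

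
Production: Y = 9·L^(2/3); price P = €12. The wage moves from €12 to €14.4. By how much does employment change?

From P·MP_L = w with MP_L = 6·L^(-1/3), the labor demand is L(w) = (72/w)^(3).
At w = 12: L = 216. At w = 14.4: L = 125.
ΔL = 125 − 216 = -91.

ΔL = -91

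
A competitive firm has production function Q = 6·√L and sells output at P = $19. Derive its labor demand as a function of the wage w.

MP_L = (1/2)·6·L^(-1/2) = 3·L^(-1/2).
Setting P·MP_L = w: 57·L^(-1/2) = w.
Solving for L: L^(-1/2) = w/57, so L = (57/w)^(2).

L(w) = 3249/w²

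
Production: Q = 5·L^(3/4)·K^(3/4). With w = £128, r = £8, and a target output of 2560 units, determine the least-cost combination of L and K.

L* = 16, K* = 256

Cost minimization requires the marginal rate of technical substitution to equal the input-price ratio: MP_L/MP_K = w/r.
Here MP_L/MP_K = (3/4)·(K/L)/(3/4) = (K/L). Setting this equal to 128/8 = 16 gives K = 16L.
Substituting into Q = 2560: 5·L^(3/4)·(16L)^(3/4) = 2560.
Solving, L = 16 and K = 256.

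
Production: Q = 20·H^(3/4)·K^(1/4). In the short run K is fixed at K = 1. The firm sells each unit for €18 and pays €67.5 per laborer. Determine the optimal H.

With K = 1, MP_H = (3/4)·20·H^(-1/4)·1^(1/4) = 15·H^(-1/4).
Profit maximization for a price taker requires P·MP_H = w: 18·15·H^(-1/4) = 67.5.
So H^(-1/4) = 0.25, which gives H = 256.

H* = 256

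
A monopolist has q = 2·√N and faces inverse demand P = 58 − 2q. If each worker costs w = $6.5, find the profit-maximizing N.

Marginal revenue from the inverse demand is MR = 58 − 4q.
The marginal product is MP_N = N^(-1/2).
A monopolist hires until marginal revenue product equals the wage: MR·MP_N = w.
At N, q = 2·√N. Substituting and solving: (58 − 8·√N)·N^(-1/2) = 6.5 gives N = 16.

N* = 16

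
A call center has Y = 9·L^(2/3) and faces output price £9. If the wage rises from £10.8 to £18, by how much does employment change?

From P·MP_L = w with MP_L = 6·L^(-1/3), the labor demand is L(w) = (54/w)^(3).
At w = 10.8: L = 125. At w = 18: L = 27.
ΔL = 27 − 125 = -98.

ΔL = -98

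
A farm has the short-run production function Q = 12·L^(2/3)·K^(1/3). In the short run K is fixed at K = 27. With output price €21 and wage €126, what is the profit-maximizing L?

With K = 27, MP_L = (2/3)·12·L^(-1/3)·27^(1/3) = 24·L^(-1/3).
Profit maximization for a price taker requires P·MP_L = w: 21·24·L^(-1/3) = 126.
So L^(-1/3) = 0.25, which gives L = 64.

L* = 64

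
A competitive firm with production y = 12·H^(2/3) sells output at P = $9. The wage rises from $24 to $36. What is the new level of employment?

H* = 8

From P·MP_H = w with MP_H = 8·H^(-1/3), the labor demand is H(w) = (72/w)^(3).
At w = 24: H = 27. At w = 36: H = 8.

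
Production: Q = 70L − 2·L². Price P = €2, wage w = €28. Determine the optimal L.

The marginal product of L is MP_L = 70 − 4L.
A price-taking firm hires until the value of the marginal product equals the wage: P·MP_L = w, so 2·(70 − 4L) = 28.
Then 70 − 4L = 14, giving L = 14.

L* = 14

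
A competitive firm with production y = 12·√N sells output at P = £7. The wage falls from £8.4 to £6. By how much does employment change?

From P·MP_N = w with MP_N = 6·N^(-1/2), the labor demand is N(w) = (42/w)^(2).
At w = 8.4: N = 25. At w = 6: N = 49.
ΔN = 49 − 25 = 24.

ΔN = 24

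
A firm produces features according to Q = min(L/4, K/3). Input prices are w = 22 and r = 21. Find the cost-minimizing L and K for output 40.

L* = 160, K* = 120

With a fixed-proportions technology, the cost-minimizing bundle uses no slack in either input: L/4 = K/3 = Q.
So L = 4·40 = 160 and K = 3·40 = 120.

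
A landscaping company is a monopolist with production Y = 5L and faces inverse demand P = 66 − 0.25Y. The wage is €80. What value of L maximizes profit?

Marginal revenue from the inverse demand is MR = 66 − 0.5Y.
The marginal product is MP_L = 5.
A monopolist hires until marginal revenue product equals the wage: MR·MP_L = w.
(66 − 2.5L)·5 = 80, so L = 20.

L* = 20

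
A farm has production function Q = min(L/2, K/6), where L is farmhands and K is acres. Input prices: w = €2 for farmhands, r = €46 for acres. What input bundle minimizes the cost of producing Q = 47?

L* = 94, K* = 282

With a fixed-proportions technology, the cost-minimizing bundle uses no slack in either input: L/2 = K/6 = Q.
So L = 2·47 = 94 and K = 6·47 = 282.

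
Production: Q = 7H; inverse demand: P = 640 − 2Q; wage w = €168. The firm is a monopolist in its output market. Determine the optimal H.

H* = 22

Marginal revenue from the inverse demand is MR = 640 − 4Q.
The marginal product is MP_H = 7.
A monopolist hires until marginal revenue product equals the wage: MR·MP_H = w.
(640 − 28H)·7 = 168, so H = 22.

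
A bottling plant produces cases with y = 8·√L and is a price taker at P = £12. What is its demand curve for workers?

MP_L = (1/2)·8·L^(-1/2) = 4·L^(-1/2).
Setting P·MP_L = w: 48·L^(-1/2) = w.
Solving for L: L^(-1/2) = w/48, so L = (48/w)^(2).

L(w) = 2304/w²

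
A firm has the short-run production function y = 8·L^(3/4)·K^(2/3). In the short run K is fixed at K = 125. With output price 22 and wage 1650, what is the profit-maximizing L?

With K = 125, MP_L = (3/4)·8·L^(-1/4)·125^(2/3) = 150·L^(-1/4).
Profit maximization for a price taker requires P·MP_L = w: 22·150·L^(-1/4) = 1650.
So L^(-1/4) = 0.5, which gives L = 16.

L* = 16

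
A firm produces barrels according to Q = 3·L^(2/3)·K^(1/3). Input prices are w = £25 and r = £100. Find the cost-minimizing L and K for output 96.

Cost minimization requires the marginal rate of technical substitution to equal the input-price ratio: MP_L/MP_K = w/r.
Here MP_L/MP_K = (2/3)·(K/L)/(1/3) = 2·(K/L). Setting this equal to 25/100 = 0.25 gives K = 0.125L.
Substituting into Q = 96: 3·L^(2/3)·(0.125L)^(1/3) = 96.
Solving, L = 64 and K = 8.

L* = 64, K* = 8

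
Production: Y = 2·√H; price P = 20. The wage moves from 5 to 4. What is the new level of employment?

H* = 25

From P·MP_H = w with MP_H = H^(-1/2), the labor demand is H(w) = (20/w)^(2).
At w = 5: H = 16. At w = 4: H = 25.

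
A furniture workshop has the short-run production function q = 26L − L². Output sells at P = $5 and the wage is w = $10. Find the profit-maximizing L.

L* = 12

The marginal product of L is MP_L = 26 − 2L.
A price-taking firm hires until the value of the marginal product equals the wage: P·MP_L = w, so 5·(26 − 2L) = 10.
Then 26 − 2L = 2, giving L = 12.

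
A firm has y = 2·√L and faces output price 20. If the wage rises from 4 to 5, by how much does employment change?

From P·MP_L = w with MP_L = L^(-1/2), the labor demand is L(w) = (20/w)^(2).
At w = 4: L = 25. At w = 5: L = 16.
ΔL = 16 − 25 = -9.

ΔL = -9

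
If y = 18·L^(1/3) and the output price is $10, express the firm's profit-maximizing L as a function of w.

L(w) = (60/w)^(3/2)

MP_L = (1/3)·18·L^(-2/3) = 6·L^(-2/3).
Setting P·MP_L = w: 60·L^(-2/3) = w.
Solving for L: L^(-2/3) = w/60, so L = (60/w)^(3/2).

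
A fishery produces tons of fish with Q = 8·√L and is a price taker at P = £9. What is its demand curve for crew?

L(w) = 1296/w²

MP_L = (1/2)·8·L^(-1/2) = 4·L^(-1/2).
Setting P·MP_L = w: 36·L^(-1/2) = w.
Solving for L: L^(-1/2) = w/36, so L = (36/w)^(2).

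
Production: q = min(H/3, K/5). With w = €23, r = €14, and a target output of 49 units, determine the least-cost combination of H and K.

H* = 147, K* = 245

With a fixed-proportions technology, the cost-minimizing bundle uses no slack in either input: H/3 = K/5 = q.
So H = 3·49 = 147 and K = 5·49 = 245.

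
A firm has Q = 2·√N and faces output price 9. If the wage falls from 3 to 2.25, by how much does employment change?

ΔN = 7

From P·MP_N = w with MP_N = N^(-1/2), the labor demand is N(w) = (9/w)^(2).
At w = 3: N = 9. At w = 2.25: N = 16.
ΔN = 16 − 9 = 7.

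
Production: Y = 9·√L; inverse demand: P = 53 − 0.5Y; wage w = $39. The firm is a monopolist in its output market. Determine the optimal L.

Marginal revenue from the inverse demand is MR = 53 − Y.
The marginal product is MP_L = 4.5·L^(-1/2).
A monopolist hires until marginal revenue product equals the wage: MR·MP_L = w.
At L, Y = 9·√L. Substituting and solving: (53 − 9·√L)·4.5·L^(-1/2) = 39 gives L = 9.

L* = 9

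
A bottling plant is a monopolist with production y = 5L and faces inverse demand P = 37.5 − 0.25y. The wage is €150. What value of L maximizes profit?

Marginal revenue from the inverse demand is MR = 37.5 − 0.5y.
The marginal product is MP_L = 5.
A monopolist hires until marginal revenue product equals the wage: MR·MP_L = w.
(37.5 − 2.5L)·5 = 150, so L = 3.

L* = 3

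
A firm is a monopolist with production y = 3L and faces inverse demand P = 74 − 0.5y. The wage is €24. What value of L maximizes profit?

Marginal revenue from the inverse demand is MR = 74 − y.
The marginal product is MP_L = 3.
A monopolist hires until marginal revenue product equals the wage: MR·MP_L = w.
(74 − 3L)·3 = 24, so L = 22.

L* = 22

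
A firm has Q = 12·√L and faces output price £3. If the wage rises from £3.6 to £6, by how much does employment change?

ΔL = -16

From P·MP_L = w with MP_L = 6·L^(-1/2), the labor demand is L(w) = (18/w)^(2).
At w = 3.6: L = 25. At w = 6: L = 9.
ΔL = 9 − 25 = -16.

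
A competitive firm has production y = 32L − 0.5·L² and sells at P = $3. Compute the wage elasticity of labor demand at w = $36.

ε = -0.6

From P·MP_L = w with MP_L = 32 − L, labor demand is L(w) = 32 − w/3.
dL/dw = −1/(3) = -1/3.
At w = 36, L = 20, so ε = (dL/dw)·(w/L) = (-1/3)·(36/20) = -0.6.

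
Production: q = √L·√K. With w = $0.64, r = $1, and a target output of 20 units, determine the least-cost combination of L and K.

L* = 25, K* = 16

Cost minimization requires the marginal rate of technical substitution to equal the input-price ratio: MP_L/MP_K = w/r.
Here MP_L/MP_K = (1/2)·(K/L)/(1/2) = (K/L). Setting this equal to 0.64/1 = 0.64 gives K = 0.64L.
Substituting into q = 20: L^(1/2)·(0.64L)^(1/2) = 20.
Solving, L = 25 and K = 16.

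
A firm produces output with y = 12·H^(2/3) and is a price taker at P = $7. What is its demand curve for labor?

H(w) = 175616/w³

MP_H = (2/3)·12·H^(-1/3) = 8·H^(-1/3).
Setting P·MP_H = w: 56·H^(-1/3) = w.
Solving for H: H^(-1/3) = w/56, so H = (56/w)^(3).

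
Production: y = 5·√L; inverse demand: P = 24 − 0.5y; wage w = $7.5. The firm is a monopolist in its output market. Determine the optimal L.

L* = 9

Marginal revenue from the inverse demand is MR = 24 − y.
The marginal product is MP_L = 2.5·L^(-1/2).
A monopolist hires until marginal revenue product equals the wage: MR·MP_L = w.
At L, y = 5·√L. Substituting and solving: (24 − 5·√L)·2.5·L^(-1/2) = 7.5 gives L = 9.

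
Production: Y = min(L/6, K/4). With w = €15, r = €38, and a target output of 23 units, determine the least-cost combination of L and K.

With a fixed-proportions technology, the cost-minimizing bundle uses no slack in either input: L/6 = K/4 = Y.
So L = 6·23 = 138 and K = 4·23 = 92.

L* = 138, K* = 92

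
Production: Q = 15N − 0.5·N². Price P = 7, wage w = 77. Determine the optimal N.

N* = 4

The marginal product of N is MP_N = 15 − N.
A price-taking firm hires until the value of the marginal product equals the wage: P·MP_N = w, so 7·(15 − N) = 77.
Then 15 − N = 11, giving N = 4.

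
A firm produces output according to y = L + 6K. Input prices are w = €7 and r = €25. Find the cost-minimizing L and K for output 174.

L* = 0, K* = 29

The inputs are perfect substitutes, so the firm uses whichever has the lower cost per unit of output.
Cost per unit of output via L is 7; via K it is 25/6. K is cheaper.
Producing y = 174 with K alone: L = 0, K = 29.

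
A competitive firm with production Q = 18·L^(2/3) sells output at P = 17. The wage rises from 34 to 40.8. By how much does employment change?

From P·MP_L = w with MP_L = 12·L^(-1/3), the labor demand is L(w) = (204/w)^(3).
At w = 34: L = 216. At w = 40.8: L = 125.
ΔL = 125 − 216 = -91.

ΔL = -91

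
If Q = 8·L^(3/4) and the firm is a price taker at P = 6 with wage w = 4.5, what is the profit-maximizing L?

L* = 4096

MP_L = (3/4)·8·L^(-1/4) = 6·L^(-1/4).
Profit maximization for a price taker requires P·MP_L = w: 6·6·L^(-1/4) = 4.5.
So L^(-1/4) = 0.125, which gives L = 4096.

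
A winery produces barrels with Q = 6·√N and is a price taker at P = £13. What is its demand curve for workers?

MP_N = (1/2)·6·N^(-1/2) = 3·N^(-1/2).
Setting P·MP_N = w: 39·N^(-1/2) = w.
Solving for N: N^(-1/2) = w/39, so N = (39/w)^(2).

N(w) = 1521/w²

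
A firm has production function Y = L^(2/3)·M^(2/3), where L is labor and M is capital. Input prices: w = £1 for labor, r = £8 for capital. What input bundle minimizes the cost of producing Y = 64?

Cost minimization requires the marginal rate of technical substitution to equal the input-price ratio: MP_L/MP_M = w/r.
Here MP_L/MP_M = (2/3)·(M/L)/(2/3) = (M/L). Setting this equal to 1/8 = 0.125 gives M = 0.125L.
Substituting into Y = 64: L^(2/3)·(0.125L)^(2/3) = 64.
Solving, L = 64 and M = 8.

L* = 64, M* = 8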